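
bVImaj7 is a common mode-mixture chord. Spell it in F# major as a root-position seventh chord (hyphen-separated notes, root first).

D-F#-A-C#

Scale degree 6 in F# major is D#. bVImaj7 uses the lowered form, D, taken from F# minor. Stacking thirds in F# minor on D gives D–F#–A–C#.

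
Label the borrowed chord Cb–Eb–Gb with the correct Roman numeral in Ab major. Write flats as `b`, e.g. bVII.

Cb is the lowered form of scale degree 3 in Ab major (the diatonic degree 3 is C). The diatonic chord on degree 3 would be Cm (iii), but Cb–Eb–Gb is the major chord from Ab minor. As a borrowed chord it is labeled bIII.

bIII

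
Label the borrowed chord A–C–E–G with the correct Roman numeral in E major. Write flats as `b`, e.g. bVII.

iv7

The root A is the diatonic 4th degree of E major; the borrowing shows in the chord quality. The diatonic chord on degree 4 would be A (IV), but A–C–E–G is the minor-seventh chord from E minor. As a borrowed chord it is labeled iv7.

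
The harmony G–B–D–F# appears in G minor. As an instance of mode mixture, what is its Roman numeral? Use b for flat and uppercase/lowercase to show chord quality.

Imaj7

The root G is the diatonic 1st degree of G minor; the borrowing shows in the chord quality. Diatonically G minor has Gm (i) on that degree; G–B–D–F# is instead the major-seventh chord native to G major, so it takes the label Imaj7.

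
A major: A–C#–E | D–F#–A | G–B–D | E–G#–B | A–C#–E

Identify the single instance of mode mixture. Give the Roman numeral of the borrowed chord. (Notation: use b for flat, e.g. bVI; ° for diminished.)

bVII

In A major the diatonic chords are A, Bm, C#m, D, E, F#m, G#dim. A–C#–E = A, D–F#–A = D and E–G#–B = E are all diatonic. G–B–D is not: scale degree 7 in A major carries G#dim (vii°). In A minor the chord on that degree is G, so here it functions as bVII, borrowed from the parallel minor.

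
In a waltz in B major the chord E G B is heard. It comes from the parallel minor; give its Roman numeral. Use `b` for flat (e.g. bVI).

iv

The root E is the diatonic 4th degree of B major; the borrowing shows in the chord quality. The diatonic chord on degree 4 would be E (IV), but E–G–B is the minor chord from B minor. As a borrowed chord it is labeled iv.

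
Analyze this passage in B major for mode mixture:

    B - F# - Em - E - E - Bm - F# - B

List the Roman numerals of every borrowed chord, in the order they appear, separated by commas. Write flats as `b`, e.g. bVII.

In B major the diatonic chords are B, C#m, D#m, E, F#, G#m, A#dim. B, F# and E all belong to that set. Em (E–G–B) doesn't fit — on degree 4 B major would have E (IV). Em is the degree-4 chord of B minor, so it is the borrowed iv. But Bm (B–D–F#) is foreign: the diatonic I on degree 1 is B, whereas Bm comes from B minor. It is labeled i.

iv, i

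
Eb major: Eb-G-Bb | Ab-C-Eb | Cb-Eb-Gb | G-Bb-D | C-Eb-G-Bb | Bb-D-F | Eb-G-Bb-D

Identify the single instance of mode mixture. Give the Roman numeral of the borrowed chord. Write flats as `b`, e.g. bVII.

Eb major has the diatonic set Eb, Fm, Gm, Ab, Bb, Cm, Ddim. Eb–G–Bb = Eb, Ab–C–Eb = Ab, G–Bb–D = Gm, C–Eb–G–Bb = Cm7, Bb–D–F = Bb and Eb–G–Bb–D = Ebmaj7 all belong to that set. Cb–Eb–Gb is not: scale degree 6 in Eb major carries Cm (vi). In Eb minor the chord on that degree is Cb, so here it functions as bVI, borrowed from the parallel minor.

bVI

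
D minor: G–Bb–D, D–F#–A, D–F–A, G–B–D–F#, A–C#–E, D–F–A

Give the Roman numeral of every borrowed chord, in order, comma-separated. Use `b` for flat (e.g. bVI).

I, IVmaj7

In D minor (with V from harmonic minor) the diatonic chords are Dm, Edim, F, Gm, A, Bb, C. G–Bb–D = Gm, D–F–A = Dm and A–C#–E = A are all diatonic. D–F#–A doesn't fit — on degree 1 D minor would have Dm (i). D is the degree-1 chord of D major, so it is the borrowed I. G–B–D–F# is not: scale degree 4 in D minor carries Gm (iv). In D major the chord on that degree is Gmaj7, so here it functions as IVmaj7, borrowed from the parallel major.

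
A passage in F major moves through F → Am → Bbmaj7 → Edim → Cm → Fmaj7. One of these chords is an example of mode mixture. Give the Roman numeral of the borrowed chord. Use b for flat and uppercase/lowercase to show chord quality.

F major has the diatonic set F, Gm, Am, Bb, C, Dm, Edim. Of the given chords, F, Am, Bbmaj7, Edim and Fmaj7 are diatonic. But Cm (C–Eb–G) is foreign: the diatonic V on degree 5 is C, whereas Cm comes from F minor. It is labeled v.

v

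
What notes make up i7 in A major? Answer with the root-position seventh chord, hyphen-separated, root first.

The root, A, is scale degree 1 — the same note in A major and A minor; only the chord quality changes. In A minor the chord on A is A–C–E–G.

A-C-E-G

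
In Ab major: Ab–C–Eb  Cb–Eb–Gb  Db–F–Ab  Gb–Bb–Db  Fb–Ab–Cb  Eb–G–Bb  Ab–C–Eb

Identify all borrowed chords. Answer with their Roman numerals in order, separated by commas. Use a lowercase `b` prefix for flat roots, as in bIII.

bIII, bVII, bVI

Ab major has the diatonic set Ab, Bbm, Cm, Db, Eb, Fm, Gdim. Ab–C–Eb = Ab, Db–F–Ab = Db and Eb–G–Bb = Eb all belong to that set. But Cb–Eb–Gb is foreign: the diatonic iii on degree 3 is Cm, whereas Cb comes from Ab minor. It is labeled bIII. But Gb–Bb–Db is foreign: the diatonic vii° on degree 7 is Gdim, whereas Gb comes from Ab minor. It is labeled bVII. But Fb–Ab–Cb is foreign: the diatonic vi on degree 6 is Fm, whereas Fb comes from Ab minor. It is labeled bVI.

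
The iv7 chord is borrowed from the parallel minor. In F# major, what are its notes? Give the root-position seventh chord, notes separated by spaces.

B D F# A

iv7 is built on scale degree 4, which is B in both F# major and its parallel. Building the minor-seventh chord from the parallel minor on B: B–D–F#–A.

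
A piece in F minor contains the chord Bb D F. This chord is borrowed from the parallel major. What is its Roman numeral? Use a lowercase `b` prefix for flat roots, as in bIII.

IV

Bb is scale degree 4 in F minor. Diatonically F minor has Bbm (iv) on that degree; Bb–D–F is instead the major chord native to F major, so it takes the label IV.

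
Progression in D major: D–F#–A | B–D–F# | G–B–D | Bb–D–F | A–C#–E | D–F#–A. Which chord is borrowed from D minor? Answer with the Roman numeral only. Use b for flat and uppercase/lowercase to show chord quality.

The diatonic triads in D major are D, Em, F#m, G, A, Bm, C#dim. Of the given chords, D–F#–A = D, B–D–F# = Bm, G–B–D = G and A–C#–E = A are diatonic. Bb–D–F doesn't fit — on degree 6 D major would have Bm (vi). Bb is the degree-6 chord of D minor, so it is the borrowed bVI.

bVI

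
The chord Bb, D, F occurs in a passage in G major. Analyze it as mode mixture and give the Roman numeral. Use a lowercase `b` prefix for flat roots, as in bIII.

In G major scale degree 3 is B; Bb is its lowered form, from G minor. The diatonic chord on degree 3 would be Bm (iii), but Bb–D–F is the major chord from G minor. As a borrowed chord it is labeled bIII.

bIII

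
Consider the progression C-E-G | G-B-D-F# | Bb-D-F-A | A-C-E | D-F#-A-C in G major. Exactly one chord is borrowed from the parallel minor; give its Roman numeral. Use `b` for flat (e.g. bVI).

bIIImaj7

The diatonic triads in G major are G, Am, Bm, C, D, Em, F#dim. Of the given chords, C–E–G = C, G–B–D–F# = Gmaj7, A–C–E = Am and D–F#–A–C = D7 are diatonic. Bb–D–F–A doesn't fit — on degree 3 G major would have Bm (iii). Bbmaj7 is the degree-3 chord of G minor, so it is the borrowed bIIImaj7.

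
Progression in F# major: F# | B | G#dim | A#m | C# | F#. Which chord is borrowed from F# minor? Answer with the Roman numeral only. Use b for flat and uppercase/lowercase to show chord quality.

F# major has the diatonic set F#, G#m, A#m, B, C#, D#m, E#dim. F#, B, A#m and C# all belong to that set. But G#dim (G#–B–D) is foreign: the diatonic ii on degree 2 is G#m, whereas G#dim comes from F# minor. It is labeled ii°.

ii°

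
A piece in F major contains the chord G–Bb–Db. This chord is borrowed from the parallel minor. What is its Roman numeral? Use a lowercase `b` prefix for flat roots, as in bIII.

G is scale degree 2 in F major. The diatonic chord on degree 2 would be Gm (ii), but G–Bb–Db is the diminished chord from F minor. As a borrowed chord it is labeled ii°.

ii°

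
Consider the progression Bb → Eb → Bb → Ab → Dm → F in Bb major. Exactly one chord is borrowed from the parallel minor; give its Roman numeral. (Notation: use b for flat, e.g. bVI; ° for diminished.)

The diatonic triads in Bb major are Bb, Cm, Dm, Eb, F, Gm, Adim. Of the given chords, Bb, Eb, Dm and F are diatonic. But Ab (Ab–C–Eb) is foreign: the diatonic vii° on degree 7 is Adim, whereas Ab comes from Bb minor. It is labeled bVII.

bVII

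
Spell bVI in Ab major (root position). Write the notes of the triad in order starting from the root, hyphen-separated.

bVI is built on the lowered scale degree 6. In Ab major degree 6 is F; lowered it becomes Fb. In Ab minor the chord on Fb is Fb–Ab–Cb.

Fb-Ab-Cb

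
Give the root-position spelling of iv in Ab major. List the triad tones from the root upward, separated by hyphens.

Db-Fb-Ab

iv is built on scale degree 4, which is Db in both Ab major and its parallel. Stacking thirds in Ab minor on Db gives Db–Fb–Ab.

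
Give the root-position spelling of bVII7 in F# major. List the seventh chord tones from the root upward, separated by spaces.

Scale degree 7 in F# major is E#. bVII7 uses the lowered form, E, taken from F# minor. Stacking thirds in F# minor on E gives E–G#–B–D.

E G# B D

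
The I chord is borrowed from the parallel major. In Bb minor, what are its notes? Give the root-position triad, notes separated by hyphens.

The root, Bb, is scale degree 1 — the same note in Bb minor and Bb major; only the chord quality changes. Building the major chord from the parallel major on Bb: Bb–D–F.

Bb-D-F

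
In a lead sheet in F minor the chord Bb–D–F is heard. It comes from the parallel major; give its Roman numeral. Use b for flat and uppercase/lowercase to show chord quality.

IV

Bb is scale degree 4 in F minor. The diatonic chord on degree 4 would be Bbm (iv), but Bb–D–F is the major chord from F major. As a borrowed chord it is labeled IV.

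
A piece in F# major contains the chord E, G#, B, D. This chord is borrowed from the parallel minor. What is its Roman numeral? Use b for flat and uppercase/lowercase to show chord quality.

The root E is the lowered 7th scale degree — diatonically F# major has E# there. The diatonic chord on degree 7 would be E#dim (vii°), but E–G#–B–D is the dominant-seventh chord from F# minor. As a borrowed chord it is labeled bVII7.

bVII7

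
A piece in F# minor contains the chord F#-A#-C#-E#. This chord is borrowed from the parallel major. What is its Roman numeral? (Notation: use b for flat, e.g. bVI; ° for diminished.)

Imaj7

The root F# is the diatonic 1st degree of F# minor; the borrowing shows in the chord quality. The diatonic chord on degree 1 would be F#m (i), but F#–A#–C#–E# is the major-seventh chord from F# major. As a borrowed chord it is labeled Imaj7.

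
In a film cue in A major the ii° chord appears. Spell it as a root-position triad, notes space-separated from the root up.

The root, B, is scale degree 2 — the same note in A major and A minor; only the chord quality changes. Stacking thirds in A minor on B gives B–D–F.

B D F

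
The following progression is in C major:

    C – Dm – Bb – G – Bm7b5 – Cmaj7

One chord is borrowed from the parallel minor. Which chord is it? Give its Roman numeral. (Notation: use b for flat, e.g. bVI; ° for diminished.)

bVII

In C major the diatonic chords are C, Dm, Em, F, G, Am, Bdim. C, Dm, G, Bm7b5 and Cmaj7 all belong to that set. Bb (Bb–D–F) is not: scale degree 7 in C major carries Bdim (vii°). In C minor the chord on that degree is Bb, so here it functions as bVII, borrowed from the parallel minor.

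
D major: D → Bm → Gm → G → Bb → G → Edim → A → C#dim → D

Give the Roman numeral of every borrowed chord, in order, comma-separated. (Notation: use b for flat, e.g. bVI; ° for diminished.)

iv, bVI, ii°

D major has the diatonic set D, Em, F#m, G, A, Bm, C#dim. D, Bm, G, A and C#dim all belong to that set. Gm (G–Bb–D) is not: scale degree 4 in D major carries G (IV). In D minor the chord on that degree is Gm, so here it functions as iv, borrowed from the parallel minor. Bb (Bb–D–F) is not: scale degree 6 in D major carries Bm (vi). In D minor the chord on that degree is Bb, so here it functions as bVI, borrowed from the parallel minor. Edim (E–G–Bb) is not: scale degree 2 in D major carries Em (ii). In D minor the chord on that degree is Edim, so here it functions as ii°, borrowed from the parallel minor.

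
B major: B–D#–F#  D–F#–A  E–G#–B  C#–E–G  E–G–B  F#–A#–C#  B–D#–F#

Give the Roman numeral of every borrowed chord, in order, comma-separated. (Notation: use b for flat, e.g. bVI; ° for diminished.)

bIII, ii°, iv

In B major the diatonic chords are B, C#m, D#m, E, F#, G#m, A#dim. B–D#–F# = B, E–G#–B = E and F#–A#–C# = F# all belong to that set. D–F#–A is not: scale degree 3 in B major carries D#m (iii). In B minor the chord on that degree is D, so here it functions as bIII, borrowed from the parallel minor. C#–E–G is not: scale degree 2 in B major carries C#m (ii). In B minor the chord on that degree is C#dim, so here it functions as ii°, borrowed from the parallel minor. E–G–B doesn't fit — on degree 4 B major would have E (IV). Em is the degree-4 chord of B minor, so it is the borrowed iv.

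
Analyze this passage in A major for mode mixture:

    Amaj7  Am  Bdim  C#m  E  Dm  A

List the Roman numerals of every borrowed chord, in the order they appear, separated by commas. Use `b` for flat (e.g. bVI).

In A major the diatonic chords are A, Bm, C#m, D, E, F#m, G#dim. Of the given chords, Amaj7, C#m, E and A are diatonic. Am (A–C–E) is not: scale degree 1 in A major carries A (I). In A minor the chord on that degree is Am, so here it functions as i, borrowed from the parallel minor. But Bdim (B–D–F) is foreign: the diatonic ii on degree 2 is Bm, whereas Bdim comes from A minor. It is labeled ii°. But Dm (D–F–A) is foreign: the diatonic IV on degree 4 is D, whereas Dm comes from A minor. It is labeled iv.

i, ii°, iv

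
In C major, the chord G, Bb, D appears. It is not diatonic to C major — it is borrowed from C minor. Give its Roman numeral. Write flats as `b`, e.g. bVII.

G is scale degree 5 in C major. Diatonically C major has G (V) on that degree; G–Bb–D is instead the minor chord native to C minor, so it takes the label v.

v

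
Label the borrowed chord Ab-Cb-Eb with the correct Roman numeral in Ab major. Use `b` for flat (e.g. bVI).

i

The root Ab is the diatonic 1st degree of Ab major; the borrowing shows in the chord quality. The diatonic chord on degree 1 would be Ab (I), but Ab–Cb–Eb is the minor chord from Ab minor. As a borrowed chord it is labeled i.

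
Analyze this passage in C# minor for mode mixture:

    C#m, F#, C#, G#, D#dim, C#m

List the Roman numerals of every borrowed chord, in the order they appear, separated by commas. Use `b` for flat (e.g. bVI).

IV, I

C# minor has the diatonic set C#m, D#dim, E, F#m, G#, A, B (with V from harmonic minor). C#m, G# and D#dim are all diatonic. F# (F#–A#–C#) is not: scale degree 4 in C# minor carries F#m (iv). In C# major the chord on that degree is F#, so here it functions as IV, borrowed from the parallel major. But C# (C#–E#–G#) is foreign: the diatonic i on degree 1 is C#m, whereas C# comes from C# major. It is labeled I.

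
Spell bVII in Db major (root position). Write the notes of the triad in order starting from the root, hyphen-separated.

Cb-Eb-Gb

The root of bVII is the lowered 7th degree: C becomes Cb. Stacking thirds in Db minor on Cb gives Cb–Eb–Gb.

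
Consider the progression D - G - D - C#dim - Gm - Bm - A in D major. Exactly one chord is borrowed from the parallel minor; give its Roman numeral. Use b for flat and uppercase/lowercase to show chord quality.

iv

D major has the diatonic set D, Em, F#m, G, A, Bm, C#dim. D, G, C#dim, Bm and A are all diatonic. Gm (G–Bb–D) doesn't fit — on degree 4 D major would have G (IV). Gm is the degree-4 chord of D minor, so it is the borrowed iv.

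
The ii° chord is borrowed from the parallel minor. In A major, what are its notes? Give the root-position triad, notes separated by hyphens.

ii° is built on scale degree 2, which is B in both A major and its parallel. In A minor the chord on B is B–D–F.

B-D-F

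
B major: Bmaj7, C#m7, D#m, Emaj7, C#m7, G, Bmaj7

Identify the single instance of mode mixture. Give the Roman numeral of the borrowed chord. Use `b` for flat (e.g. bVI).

bVI

In B major the diatonic chords are B, C#m, D#m, E, F#, G#m, A#dim. Bmaj7, C#m7, D#m and Emaj7 all belong to that set. G (G–B–D) is not: scale degree 6 in B major carries G#m (vi). In B minor the chord on that degree is G, so here it functions as bVI, borrowed from the parallel minor.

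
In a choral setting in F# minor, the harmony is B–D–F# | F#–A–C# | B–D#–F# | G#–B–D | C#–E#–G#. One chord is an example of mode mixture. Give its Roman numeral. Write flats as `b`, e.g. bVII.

F# minor has the diatonic set F#m, G#dim, A, Bm, C#, D, E (with V from harmonic minor). B–D–F# = Bm, F#–A–C# = F#m, G#–B–D = G#dim and C#–E#–G# = C# all belong to that set. B–D#–F# doesn't fit — on degree 4 F# minor would have Bm (iv). B is the degree-4 chord of F# major, so it is the borrowed IV.

IV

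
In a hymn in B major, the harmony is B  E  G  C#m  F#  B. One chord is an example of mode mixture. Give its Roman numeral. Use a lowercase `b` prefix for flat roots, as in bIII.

bVI

B major has the diatonic set B, C#m, D#m, E, F#, G#m, A#dim. Of the given chords, B, E, C#m and F# are diatonic. But G (G–B–D) is foreign: the diatonic vi on degree 6 is G#m, whereas G comes from B minor. It is labeled bVI.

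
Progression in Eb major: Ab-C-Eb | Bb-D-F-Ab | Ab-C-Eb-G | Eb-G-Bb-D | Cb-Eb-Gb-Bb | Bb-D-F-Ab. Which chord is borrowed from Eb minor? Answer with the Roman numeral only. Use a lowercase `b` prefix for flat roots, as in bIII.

bVImaj7

The diatonic triads in Eb major are Eb, Fm, Gm, Ab, Bb, Cm, Ddim. Of the given chords, Ab–C–Eb = Ab, Bb–D–F–Ab = Bb7, Ab–C–Eb–G = Abmaj7 and Eb–G–Bb–D = Ebmaj7 are diatonic. But Cb–Eb–Gb–Bb is foreign: the diatonic vi on degree 6 is Cm, whereas Cbmaj7 comes from Eb minor. It is labeled bVImaj7.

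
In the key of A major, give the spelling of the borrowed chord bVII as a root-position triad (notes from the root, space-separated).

G B D

Scale degree 7 in A major is G#. bVII uses the lowered form, G, taken from A minor. Building the major chord from the parallel minor on G: G–B–D.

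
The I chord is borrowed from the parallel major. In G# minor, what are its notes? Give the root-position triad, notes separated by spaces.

The root, G#, is scale degree 1 — the same note in G# minor and G# major; only the chord quality changes. Building the major chord from the parallel major on G#: G#–B#–D#.

G# B# D#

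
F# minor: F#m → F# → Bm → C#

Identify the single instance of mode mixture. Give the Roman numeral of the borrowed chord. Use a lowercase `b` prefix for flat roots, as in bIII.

The diatonic triads in F# minor (with V from harmonic minor) are F#m, G#dim, A, Bm, C#, D, E. Of the given chords, F#m, Bm and C# are diatonic. F# (F#–A#–C#) doesn't fit — on degree 1 F# minor would have F#m (i). F# is the degree-1 chord of F# major, so it is the borrowed I.

I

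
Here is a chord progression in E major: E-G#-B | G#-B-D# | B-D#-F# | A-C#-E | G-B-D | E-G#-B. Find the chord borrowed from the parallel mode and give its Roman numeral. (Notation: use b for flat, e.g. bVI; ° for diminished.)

bIII

The diatonic triads in E major are E, F#m, G#m, A, B, C#m, D#dim. E–G#–B = E, G#–B–D# = G#m, B–D#–F# = B and A–C#–E = A are all diatonic. G–B–D is not: scale degree 3 in E major carries G#m (iii). In E minor the chord on that degree is G, so here it functions as bIII, borrowed from the parallel minor.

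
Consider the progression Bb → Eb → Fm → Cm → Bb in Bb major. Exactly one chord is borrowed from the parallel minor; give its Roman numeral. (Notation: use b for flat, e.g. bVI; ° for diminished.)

v

Bb major has the diatonic set Bb, Cm, Dm, Eb, F, Gm, Adim. Bb, Eb and Cm are all diatonic. Fm (F–Ab–C) doesn't fit — on degree 5 Bb major would have F (V). Fm is the degree-5 chord of Bb minor, so it is the borrowed v.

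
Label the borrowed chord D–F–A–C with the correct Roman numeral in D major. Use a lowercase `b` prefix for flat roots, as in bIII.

D is scale degree 1 in D major. The diatonic chord on degree 1 would be D (I), but D–F–A–C is the minor-seventh chord from D minor. As a borrowed chord it is labeled i7.

i7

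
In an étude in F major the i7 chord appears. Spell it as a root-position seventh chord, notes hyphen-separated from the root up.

i7 is built on scale degree 1, which is F in both F major and its parallel. Stacking thirds in F minor on F gives F–Ab–C–Eb.

F-Ab-C-Eb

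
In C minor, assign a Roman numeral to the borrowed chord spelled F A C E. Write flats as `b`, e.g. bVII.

The root F is the diatonic 4th degree of C minor; the borrowing shows in the chord quality. Diatonically C minor has Fm (iv) on that degree; F–A–C–E is instead the major-seventh chord native to C major, so it takes the label IVmaj7.

IVmaj7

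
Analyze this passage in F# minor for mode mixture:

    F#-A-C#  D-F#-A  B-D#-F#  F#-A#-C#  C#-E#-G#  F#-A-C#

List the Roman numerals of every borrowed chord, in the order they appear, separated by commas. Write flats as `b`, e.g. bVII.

IV, I

The diatonic triads in F# minor (with V from harmonic minor) are F#m, G#dim, A, Bm, C#, D, E. F#–A–C# = F#m, D–F#–A = D and C#–E#–G# = C# all belong to that set. But B–D#–F# is foreign: the diatonic iv on degree 4 is Bm, whereas B comes from F# major. It is labeled IV. F#–A#–C# is not: scale degree 1 in F# minor carries F#m (i). In F# major the chord on that degree is F#, so here it functions as I, borrowed from the parallel major.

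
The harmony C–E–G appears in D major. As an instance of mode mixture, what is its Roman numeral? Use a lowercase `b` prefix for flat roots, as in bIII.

C is the lowered form of scale degree 7 in D major (the diatonic degree 7 is C#). C–E–G is a major chord — the form found in D minor, not the diatonic vii° (C#dim). Borrowed into D major it is written bVII.

bVII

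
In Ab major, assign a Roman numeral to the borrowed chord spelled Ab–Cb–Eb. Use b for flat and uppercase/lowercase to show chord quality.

The root Ab is the diatonic 1st degree of Ab major; the borrowing shows in the chord quality. Diatonically Ab major has Ab (I) on that degree; Ab–Cb–Eb is instead the minor chord native to Ab minor, so it takes the label i.

i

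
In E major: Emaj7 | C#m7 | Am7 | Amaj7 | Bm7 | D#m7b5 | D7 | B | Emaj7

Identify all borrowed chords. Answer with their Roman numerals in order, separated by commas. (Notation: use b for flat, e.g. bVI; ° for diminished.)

iv7, v7, bVII7

In E major the diatonic chords are E, F#m, G#m, A, B, C#m, D#dim. Emaj7, C#m7, Amaj7, D#m7b5 and B all belong to that set. But Am7 (A–C–E–G) is foreign: the diatonic IV on degree 4 is A, whereas Am7 comes from E minor. It is labeled iv7. Bm7 (B–D–F#–A) is not: scale degree 5 in E major carries B (V). In E minor the chord on that degree is Bm7, so here it functions as v7, borrowed from the parallel minor. D7 (D–F#–A–C) is not: scale degree 7 in E major carries D#dim (vii°). In E minor the chord on that degree is D7, so here it functions as bVII7, borrowed from the parallel minor.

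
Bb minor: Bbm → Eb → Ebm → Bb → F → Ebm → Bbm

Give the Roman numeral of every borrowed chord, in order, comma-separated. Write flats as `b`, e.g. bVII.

IV, I

The diatonic triads in Bb minor (with V from harmonic minor) are Bbm, Cdim, Db, Ebm, F, Gb, Ab. Of the given chords, Bbm, Ebm and F are diatonic. But Eb (Eb–G–Bb) is foreign: the diatonic iv on degree 4 is Ebm, whereas Eb comes from Bb major. It is labeled IV. Bb (Bb–D–F) doesn't fit — on degree 1 Bb minor would have Bbm (i). Bb is the degree-1 chord of Bb major, so it is the borrowed I.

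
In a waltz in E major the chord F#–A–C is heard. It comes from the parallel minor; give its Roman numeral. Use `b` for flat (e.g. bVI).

ii°

F# is scale degree 2 in E major. The diatonic chord on degree 2 would be F#m (ii), but F#–A–C is the diminished chord from E minor. As a borrowed chord it is labeled ii°.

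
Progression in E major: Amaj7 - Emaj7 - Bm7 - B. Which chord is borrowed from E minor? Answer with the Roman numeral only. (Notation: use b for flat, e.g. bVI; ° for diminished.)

v7

E major has the diatonic set E, F#m, G#m, A, B, C#m, D#dim. Of the given chords, Amaj7, Emaj7 and B are diatonic. But Bm7 (B–D–F#–A) is foreign: the diatonic V on degree 5 is B, whereas Bm7 comes from E minor. It is labeled v7.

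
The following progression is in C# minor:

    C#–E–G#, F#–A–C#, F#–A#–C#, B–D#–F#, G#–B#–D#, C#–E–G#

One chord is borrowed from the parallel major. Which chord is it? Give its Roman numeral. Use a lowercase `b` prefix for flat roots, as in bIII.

The diatonic triads in C# minor (with V from harmonic minor) are C#m, D#dim, E, F#m, G#, A, B. C#–E–G# = C#m, F#–A–C# = F#m, B–D#–F# = B and G#–B#–D# = G# are all diatonic. F#–A#–C# doesn't fit — on degree 4 C# minor would have F#m (iv). F# is the degree-4 chord of C# major, so it is the borrowed IV.

IV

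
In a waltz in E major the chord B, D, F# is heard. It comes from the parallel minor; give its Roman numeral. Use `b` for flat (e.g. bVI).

The root B is the diatonic 5th degree of E major; the borrowing shows in the chord quality. Diatonically E major has B (V) on that degree; B–D–F# is instead the minor chord native to E minor, so it takes the label v.

v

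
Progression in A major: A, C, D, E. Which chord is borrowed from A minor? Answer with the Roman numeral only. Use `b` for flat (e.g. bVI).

bIII

The diatonic triads in A major are A, Bm, C#m, D, E, F#m, G#dim. A, D and E all belong to that set. C (C–E–G) doesn't fit — on degree 3 A major would have C#m (iii). C is the degree-3 chord of A minor, so it is the borrowed bIII.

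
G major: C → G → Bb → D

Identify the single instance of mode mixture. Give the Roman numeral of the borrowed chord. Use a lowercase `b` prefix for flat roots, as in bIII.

bIII

G major has the diatonic set G, Am, Bm, C, D, Em, F#dim. C, G and D all belong to that set. Bb (Bb–D–F) is not: scale degree 3 in G major carries Bm (iii). In G minor the chord on that degree is Bb, so here it functions as bIII, borrowed from the parallel minor.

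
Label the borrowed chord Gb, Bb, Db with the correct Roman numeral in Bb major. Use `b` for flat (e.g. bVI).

Gb is the lowered form of scale degree 6 in Bb major (the diatonic degree 6 is G). Diatonically Bb major has Gm (vi) on that degree; Gb–Bb–Db is instead the major chord native to Bb minor, so it takes the label bVI.

bVI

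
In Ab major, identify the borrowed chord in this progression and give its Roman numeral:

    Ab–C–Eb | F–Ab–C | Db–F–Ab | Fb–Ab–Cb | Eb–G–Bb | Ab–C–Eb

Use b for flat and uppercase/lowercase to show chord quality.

bVI

The diatonic triads in Ab major are Ab, Bbm, Cm, Db, Eb, Fm, Gdim. Ab–C–Eb = Ab, F–Ab–C = Fm, Db–F–Ab = Db and Eb–G–Bb = Eb all belong to that set. But Fb–Ab–Cb is foreign: the diatonic vi on degree 6 is Fm, whereas Fb comes from Ab minor. It is labeled bVI.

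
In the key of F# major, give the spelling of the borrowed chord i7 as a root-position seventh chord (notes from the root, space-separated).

The root, F#, is scale degree 1 — the same note in F# major and F# minor; only the chord quality changes. In F# minor the chord on F# is F#–A–C#–E.

F# A C# E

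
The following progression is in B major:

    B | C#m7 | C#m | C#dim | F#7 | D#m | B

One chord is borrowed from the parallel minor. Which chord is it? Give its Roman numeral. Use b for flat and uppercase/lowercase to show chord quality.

ii°

The diatonic triads in B major are B, C#m, D#m, E, F#, G#m, A#dim. Of the given chords, B, C#m7, C#m, F#7 and D#m are diatonic. C#dim (C#–E–G) is not: scale degree 2 in B major carries C#m (ii). In B minor the chord on that degree is C#dim, so here it functions as ii°, borrowed from the parallel minor.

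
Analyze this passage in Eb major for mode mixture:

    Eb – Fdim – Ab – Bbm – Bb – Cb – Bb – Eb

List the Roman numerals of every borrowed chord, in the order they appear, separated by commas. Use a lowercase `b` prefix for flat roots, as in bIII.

ii°, v, bVI

Eb major has the diatonic set Eb, Fm, Gm, Ab, Bb, Cm, Ddim. Eb, Ab and Bb all belong to that set. But Fdim (F–Ab–Cb) is foreign: the diatonic ii on degree 2 is Fm, whereas Fdim comes from Eb minor. It is labeled ii°. But Bbm (Bb–Db–F) is foreign: the diatonic V on degree 5 is Bb, whereas Bbm comes from Eb minor. It is labeled v. But Cb (Cb–Eb–Gb) is foreign: the diatonic vi on degree 6 is Cm, whereas Cb comes from Eb minor. It is labeled bVI.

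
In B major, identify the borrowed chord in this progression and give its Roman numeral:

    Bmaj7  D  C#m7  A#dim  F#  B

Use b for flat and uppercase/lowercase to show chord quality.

bIII

B major has the diatonic set B, C#m, D#m, E, F#, G#m, A#dim. Bmaj7, C#m7, A#dim, F# and B all belong to that set. D (D–F#–A) is not: scale degree 3 in B major carries D#m (iii). In B minor the chord on that degree is D, so here it functions as bIII, borrowed from the parallel minor.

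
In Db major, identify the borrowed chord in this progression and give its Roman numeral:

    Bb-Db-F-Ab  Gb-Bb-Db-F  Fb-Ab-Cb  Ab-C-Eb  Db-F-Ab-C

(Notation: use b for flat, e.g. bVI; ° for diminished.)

bIII

In Db major the diatonic chords are Db, Ebm, Fm, Gb, Ab, Bbm, Cdim. Bb–Db–F–Ab = Bbm7, Gb–Bb–Db–F = Gbmaj7, Ab–C–Eb = Ab and Db–F–Ab–C = Dbmaj7 all belong to that set. Fb–Ab–Cb doesn't fit — on degree 3 Db major would have Fm (iii). Fb is the degree-3 chord of Db minor, so it is the borrowed bIII.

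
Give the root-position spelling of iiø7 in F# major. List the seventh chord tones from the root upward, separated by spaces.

The root, G#, is scale degree 2 — the same note in F# major and F# minor; only the chord quality changes. Building the half-diminished-seventh chord from the parallel minor on G#: G#–B–D–F#.

G# B D F#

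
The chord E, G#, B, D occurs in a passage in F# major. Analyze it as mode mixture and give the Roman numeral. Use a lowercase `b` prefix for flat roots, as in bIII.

bVII7

In F# major scale degree 7 is E#; E is its lowered form, from F# minor. E–G#–B–D is a dominant-seventh chord — the form found in F# minor, not the diatonic vii° (E#dim). Borrowed into F# major it is written bVII7.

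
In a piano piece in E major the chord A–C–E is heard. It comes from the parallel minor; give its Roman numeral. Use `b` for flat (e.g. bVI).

iv

The root A is the diatonic 4th degree of E major; the borrowing shows in the chord quality. The diatonic chord on degree 4 would be A (IV), but A–C–E is the minor chord from E minor. As a borrowed chord it is labeled iv.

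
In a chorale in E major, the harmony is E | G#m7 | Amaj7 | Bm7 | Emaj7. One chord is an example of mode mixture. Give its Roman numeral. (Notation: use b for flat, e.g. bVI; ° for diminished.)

E major has the diatonic set E, F#m, G#m, A, B, C#m, D#dim. E, G#m7, Amaj7 and Emaj7 all belong to that set. Bm7 (B–D–F#–A) doesn't fit — on degree 5 E major would have B (V). Bm7 is the degree-5 chord of E minor, so it is the borrowed v7.

v7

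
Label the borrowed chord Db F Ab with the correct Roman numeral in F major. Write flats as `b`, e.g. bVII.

bVI

In F major scale degree 6 is D; Db is its lowered form, from F minor. Diatonically F major has Dm (vi) on that degree; Db–F–Ab is instead the major chord native to F minor, so it takes the label bVI.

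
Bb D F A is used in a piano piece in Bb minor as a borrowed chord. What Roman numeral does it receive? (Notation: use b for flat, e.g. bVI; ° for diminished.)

Imaj7

Bb is scale degree 1 in Bb minor. Diatonically Bb minor has Bbm (i) on that degree; Bb–D–F–A is instead the major-seventh chord native to Bb major, so it takes the label Imaj7.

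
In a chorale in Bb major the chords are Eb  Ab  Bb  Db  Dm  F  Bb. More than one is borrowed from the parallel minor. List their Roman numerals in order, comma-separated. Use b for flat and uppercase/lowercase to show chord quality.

bVII, bIII

The diatonic triads in Bb major are Bb, Cm, Dm, Eb, F, Gm, Adim. Eb, Bb, Dm and F all belong to that set. Ab (Ab–C–Eb) doesn't fit — on degree 7 Bb major would have Adim (vii°). Ab is the degree-7 chord of Bb minor, so it is the borrowed bVII. But Db (Db–F–Ab) is foreign: the diatonic iii on degree 3 is Dm, whereas Db comes from Bb minor. It is labeled bIII.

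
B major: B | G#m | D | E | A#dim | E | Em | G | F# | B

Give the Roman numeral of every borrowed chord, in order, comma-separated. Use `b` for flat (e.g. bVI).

bIII, iv, bVI

The diatonic triads in B major are B, C#m, D#m, E, F#, G#m, A#dim. B, G#m, E, A#dim and F# are all diatonic. D (D–F#–A) doesn't fit — on degree 3 B major would have D#m (iii). D is the degree-3 chord of B minor, so it is the borrowed bIII. Em (E–G–B) is not: scale degree 4 in B major carries E (IV). In B minor the chord on that degree is Em, so here it functions as iv, borrowed from the parallel minor. G (G–B–D) is not: scale degree 6 in B major carries G#m (vi). In B minor the chord on that degree is G, so here it functions as bVI, borrowed from the parallel minor.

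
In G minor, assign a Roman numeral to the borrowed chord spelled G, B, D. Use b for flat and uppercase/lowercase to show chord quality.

The root G is the diatonic 1st degree of G minor; the borrowing shows in the chord quality. Diatonically G minor has Gm (i) on that degree; G–B–D is instead the major chord native to G major, so it takes the label I.

I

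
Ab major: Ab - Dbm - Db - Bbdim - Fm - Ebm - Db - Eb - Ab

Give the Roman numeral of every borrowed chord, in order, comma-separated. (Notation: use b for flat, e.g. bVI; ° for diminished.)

iv, ii°, v

In Ab major the diatonic chords are Ab, Bbm, Cm, Db, Eb, Fm, Gdim. Ab, Db, Fm and Eb all belong to that set. Dbm (Db–Fb–Ab) is not: scale degree 4 in Ab major carries Db (IV). In Ab minor the chord on that degree is Dbm, so here it functions as iv, borrowed from the parallel minor. Bbdim (Bb–Db–Fb) is not: scale degree 2 in Ab major carries Bbm (ii). In Ab minor the chord on that degree is Bbdim, so here it functions as ii°, borrowed from the parallel minor. Ebm (Eb–Gb–Bb) doesn't fit — on degree 5 Ab major would have Eb (V). Ebm is the degree-5 chord of Ab minor, so it is the borrowed v.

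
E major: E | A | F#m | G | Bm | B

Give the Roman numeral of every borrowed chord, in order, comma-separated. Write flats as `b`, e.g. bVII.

E major has the diatonic set E, F#m, G#m, A, B, C#m, D#dim. Of the given chords, E, A, F#m and B are diatonic. G (G–B–D) doesn't fit — on degree 3 E major would have G#m (iii). G is the degree-3 chord of E minor, so it is the borrowed bIII. Bm (B–D–F#) is not: scale degree 5 in E major carries B (V). In E minor the chord on that degree is Bm, so here it functions as v, borrowed from the parallel minor.

bIII, v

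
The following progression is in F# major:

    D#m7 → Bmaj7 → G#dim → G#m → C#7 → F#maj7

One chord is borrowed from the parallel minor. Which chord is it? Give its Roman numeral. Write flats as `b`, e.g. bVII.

ii°

In F# major the diatonic chords are F#, G#m, A#m, B, C#, D#m, E#dim. Of the given chords, D#m7, Bmaj7, G#m, C#7 and F#maj7 are diatonic. G#dim (G#–B–D) doesn't fit — on degree 2 F# major would have G#m (ii). G#dim is the degree-2 chord of F# minor, so it is the borrowed ii°.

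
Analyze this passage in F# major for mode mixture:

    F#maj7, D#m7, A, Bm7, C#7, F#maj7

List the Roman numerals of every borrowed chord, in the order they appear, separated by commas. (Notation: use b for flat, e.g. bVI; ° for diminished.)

F# major has the diatonic set F#, G#m, A#m, B, C#, D#m, E#dim. F#maj7, D#m7 and C#7 all belong to that set. A (A–C#–E) is not: scale degree 3 in F# major carries A#m (iii). In F# minor the chord on that degree is A, so here it functions as bIII, borrowed from the parallel minor. Bm7 (B–D–F#–A) doesn't fit — on degree 4 F# major would have B (IV). Bm7 is the degree-4 chord of F# minor, so it is the borrowed iv7.

bIII, iv7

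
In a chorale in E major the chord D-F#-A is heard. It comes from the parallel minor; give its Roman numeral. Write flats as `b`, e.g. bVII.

The root D is the lowered 7th scale degree — diatonically E major has D# there. D–F#–A is a major chord — the form found in E minor, not the diatonic vii° (D#dim). Borrowed into E major it is written bVII.

bVII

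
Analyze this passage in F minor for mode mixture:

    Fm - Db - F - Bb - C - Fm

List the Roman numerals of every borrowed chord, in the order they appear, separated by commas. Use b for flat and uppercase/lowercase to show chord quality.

I, IV

In F minor (with V from harmonic minor) the diatonic chords are Fm, Gdim, Ab, Bbm, C, Db, Eb. Fm, Db and C all belong to that set. F (F–A–C) doesn't fit — on degree 1 F minor would have Fm (i). F is the degree-1 chord of F major, so it is the borrowed I. Bb (Bb–D–F) is not: scale degree 4 in F minor carries Bbm (iv). In F major the chord on that degree is Bb, so here it functions as IV, borrowed from the parallel major.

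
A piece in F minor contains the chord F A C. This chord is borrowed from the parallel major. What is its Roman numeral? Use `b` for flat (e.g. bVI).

F is scale degree 1 in F minor. F–A–C is a major chord — the form found in F major, not the diatonic i (Fm). Borrowed into F minor it is written I.

I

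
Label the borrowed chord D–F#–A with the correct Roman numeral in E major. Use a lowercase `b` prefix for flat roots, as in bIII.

D is the lowered form of scale degree 7 in E major (the diatonic degree 7 is D#). D–F#–A is a major chord — the form found in E minor, not the diatonic vii° (D#dim). Borrowed into E major it is written bVII.

bVII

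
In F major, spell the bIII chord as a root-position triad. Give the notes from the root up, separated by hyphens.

The root of bIII is the lowered 3rd degree: A becomes Ab. In F minor the chord on Ab is Ab–C–Eb.

Ab-C-Eb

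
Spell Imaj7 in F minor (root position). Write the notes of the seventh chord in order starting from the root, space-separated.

F A C E

The root, F, is scale degree 1 — the same note in F minor and F major; only the chord quality changes. Stacking thirds in F major on F gives F–A–C–E.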